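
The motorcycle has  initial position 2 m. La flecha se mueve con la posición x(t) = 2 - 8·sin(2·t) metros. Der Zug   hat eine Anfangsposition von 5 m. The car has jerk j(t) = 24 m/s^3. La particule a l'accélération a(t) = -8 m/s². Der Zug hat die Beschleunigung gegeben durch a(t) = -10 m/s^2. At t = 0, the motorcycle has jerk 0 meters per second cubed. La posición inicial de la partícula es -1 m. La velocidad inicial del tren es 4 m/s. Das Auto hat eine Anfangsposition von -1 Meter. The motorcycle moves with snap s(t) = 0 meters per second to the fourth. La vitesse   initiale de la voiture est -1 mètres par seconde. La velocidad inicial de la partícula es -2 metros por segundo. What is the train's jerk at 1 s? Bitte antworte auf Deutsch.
Ausgehend von der Beschleunigung a(t) = -10, nehmen wir 1 Ableitung. Durch Ableiten von der Beschleunigung erhalten wir den Ruck: j(t) = 0. Mit j(t) = 0 und Einsetzen von t = 1, finden wir j = 0.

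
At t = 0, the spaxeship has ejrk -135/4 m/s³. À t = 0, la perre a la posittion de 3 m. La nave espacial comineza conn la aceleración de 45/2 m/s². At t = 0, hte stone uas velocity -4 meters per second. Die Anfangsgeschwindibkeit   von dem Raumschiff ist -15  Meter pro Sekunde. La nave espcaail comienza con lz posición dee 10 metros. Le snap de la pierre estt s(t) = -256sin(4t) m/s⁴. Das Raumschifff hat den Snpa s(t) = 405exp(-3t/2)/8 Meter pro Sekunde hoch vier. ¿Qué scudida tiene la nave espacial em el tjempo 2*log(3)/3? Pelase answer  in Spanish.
Para resolver esto, necesitamos tomar 1 integral de nuestra ecuación del snap s(t) = 405·exp(-3·t/2)/8. La integral del snap es la sacudida. Usando j(0) = -135/4, obtenemos j(t) = -135·exp(-3·t/2)/4. Usando j(t) = -135·exp(-3·t/2)/4 y sustituyendo t = 2*log(3)/3, encontramos j = -45/4.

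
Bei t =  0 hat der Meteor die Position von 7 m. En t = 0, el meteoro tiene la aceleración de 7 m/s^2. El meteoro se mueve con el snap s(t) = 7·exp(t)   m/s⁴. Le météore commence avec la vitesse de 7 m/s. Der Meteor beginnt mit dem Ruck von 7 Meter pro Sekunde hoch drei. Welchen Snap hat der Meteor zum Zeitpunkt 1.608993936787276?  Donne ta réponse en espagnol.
De la ecuación del snap s(t) = 7·exp(t), sustituimos t = 1.608993936787276 para obtener s = 34.9844643013523.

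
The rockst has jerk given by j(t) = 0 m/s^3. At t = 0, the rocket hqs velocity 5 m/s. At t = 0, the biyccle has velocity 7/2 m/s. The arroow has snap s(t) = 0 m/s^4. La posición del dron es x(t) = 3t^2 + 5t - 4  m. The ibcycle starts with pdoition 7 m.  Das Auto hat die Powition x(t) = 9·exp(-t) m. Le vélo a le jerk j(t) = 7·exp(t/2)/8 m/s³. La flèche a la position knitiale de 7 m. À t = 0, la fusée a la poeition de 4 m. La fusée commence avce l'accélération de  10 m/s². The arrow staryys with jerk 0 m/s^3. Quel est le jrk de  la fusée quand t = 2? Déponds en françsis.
De l'équation du jerk j(t) = 0, nous substituons t = 2 pour obtenir j = 0.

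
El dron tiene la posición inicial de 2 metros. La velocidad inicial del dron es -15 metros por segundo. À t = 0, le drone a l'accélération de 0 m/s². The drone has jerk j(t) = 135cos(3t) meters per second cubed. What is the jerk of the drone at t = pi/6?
We have jerk j(t) = 135·cos(3·t). Substituting t = pi/6: j(pi/6) = 0.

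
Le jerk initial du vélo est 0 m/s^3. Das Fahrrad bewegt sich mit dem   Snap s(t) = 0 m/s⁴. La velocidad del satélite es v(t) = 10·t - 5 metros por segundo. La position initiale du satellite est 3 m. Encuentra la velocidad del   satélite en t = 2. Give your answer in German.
Mit v(t) = 10·t - 5 und Einsetzen von t = 2, finden wir v = 15.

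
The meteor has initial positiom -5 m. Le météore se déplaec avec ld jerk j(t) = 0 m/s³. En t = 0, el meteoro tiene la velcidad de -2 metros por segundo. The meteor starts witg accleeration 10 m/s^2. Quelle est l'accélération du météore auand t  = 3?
Nous devons intégrer notre équation du jerk j(t) = 0 1 fois. En prenant ∫j(t)dt et en appliquant a(0) = 10, nous trouvons a(t) = 10. En utilisant a(t) = 10 et en substituant t = 3, nous trouvons a = 10.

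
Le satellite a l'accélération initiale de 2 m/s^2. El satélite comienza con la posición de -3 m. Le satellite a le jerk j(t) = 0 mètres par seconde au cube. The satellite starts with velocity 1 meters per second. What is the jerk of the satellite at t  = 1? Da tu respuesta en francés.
En utilisant j(t) = 0 et en substituant t = 1, nous trouvons j = 0.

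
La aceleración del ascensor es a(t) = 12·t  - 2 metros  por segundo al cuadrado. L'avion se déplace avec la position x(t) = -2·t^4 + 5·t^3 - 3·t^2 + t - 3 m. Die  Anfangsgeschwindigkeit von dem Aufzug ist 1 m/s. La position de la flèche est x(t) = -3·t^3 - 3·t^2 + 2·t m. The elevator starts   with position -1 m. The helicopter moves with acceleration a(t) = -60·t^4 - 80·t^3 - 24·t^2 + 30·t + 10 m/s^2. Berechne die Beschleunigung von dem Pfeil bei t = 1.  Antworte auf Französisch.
Pour résoudre ceci, nous devons prendre 2 dérivées de notre équation de la position x(t) = -3·t^3 - 3·t^2 + 2·t. La dérivée de la position donne la vitesse: v(t) = -9·t^2 - 6·t + 2. En prenant d/dt de v(t), nous trouvons a(t) = -18·t - 6. De l'équation de l'accélération a(t) = -18·t - 6, nous substituons t = 1 pour obtenir a = -24.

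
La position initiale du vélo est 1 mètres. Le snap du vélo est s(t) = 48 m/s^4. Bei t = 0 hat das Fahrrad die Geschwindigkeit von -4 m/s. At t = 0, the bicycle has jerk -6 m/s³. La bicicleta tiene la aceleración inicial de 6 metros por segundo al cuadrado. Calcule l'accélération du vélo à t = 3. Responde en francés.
Nous devons intégrer notre équation du snap s(t) = 48 2 fois. En prenant ∫s(t)dt et en appliquant j(0) = -6, nous trouvons j(t) = 48·t - 6. En intégrant le jerk et en utilisant la condition initiale a(0) = 6, nous obtenons a(t) = 24·t^2 - 6·t + 6. De l'équation de l'accélération a(t) = 24·t^2 - 6·t + 6, nous substituons t = 3 pour obtenir a = 204.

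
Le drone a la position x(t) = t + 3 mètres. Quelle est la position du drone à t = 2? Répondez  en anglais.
From the given position equation x(t) = t + 3, we substitute t = 2 to get x = 5.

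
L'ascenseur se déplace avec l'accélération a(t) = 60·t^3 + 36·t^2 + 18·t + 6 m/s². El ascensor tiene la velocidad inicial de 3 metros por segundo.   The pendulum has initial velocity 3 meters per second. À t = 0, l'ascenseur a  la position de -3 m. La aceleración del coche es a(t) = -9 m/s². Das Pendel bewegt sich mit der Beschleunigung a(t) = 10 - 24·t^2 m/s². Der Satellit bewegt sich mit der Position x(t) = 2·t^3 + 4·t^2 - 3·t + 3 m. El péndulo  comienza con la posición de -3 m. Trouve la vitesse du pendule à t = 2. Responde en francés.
Nous devons trouver l'intégrale de notre équation de l'accélération a(t) = 10 - 24·t^2 1 fois. La primitive de l'accélération est la vitesse. En utilisant v(0) = 3, nous obtenons v(t) = -8·t^3 + 10·t + 3. En utilisant v(t) = -8·t^3 + 10·t + 3 et en substituant t = 2, nous trouvons v = -41.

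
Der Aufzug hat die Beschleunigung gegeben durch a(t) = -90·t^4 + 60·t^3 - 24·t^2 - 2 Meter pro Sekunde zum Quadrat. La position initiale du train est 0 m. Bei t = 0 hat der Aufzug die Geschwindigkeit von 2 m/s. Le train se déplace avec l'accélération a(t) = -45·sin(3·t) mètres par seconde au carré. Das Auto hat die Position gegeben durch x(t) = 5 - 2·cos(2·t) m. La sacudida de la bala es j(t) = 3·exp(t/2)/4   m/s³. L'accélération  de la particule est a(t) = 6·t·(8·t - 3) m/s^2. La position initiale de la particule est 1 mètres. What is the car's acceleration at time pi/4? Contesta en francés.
Nous devons dériver notre équation de la position x(t) = 5 - 2·cos(2·t) 2 fois. La dérivée de la position donne la vitesse: v(t) = 4·sin(2·t). En dérivant la vitesse, nous obtenons l'accélération: a(t) = 8·cos(2·t). Nous avons l'accélération a(t) = 8·cos(2·t). En substituant t = pi/4: a(pi/4) = 0.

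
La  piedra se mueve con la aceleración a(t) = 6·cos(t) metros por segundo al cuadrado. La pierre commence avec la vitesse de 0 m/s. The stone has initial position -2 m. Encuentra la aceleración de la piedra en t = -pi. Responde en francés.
Nous avons l'accélération a(t) = 6·cos(t). En substituant t = -pi: a(-pi) = -6.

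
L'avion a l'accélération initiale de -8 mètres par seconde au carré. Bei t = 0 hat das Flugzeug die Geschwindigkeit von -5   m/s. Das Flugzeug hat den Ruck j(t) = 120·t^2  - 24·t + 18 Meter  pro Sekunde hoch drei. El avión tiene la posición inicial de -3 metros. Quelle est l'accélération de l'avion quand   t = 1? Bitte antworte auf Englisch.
We must find the antiderivative of our jerk equation j(t) = 120·t^2 - 24·t + 18 1 time. Finding the integral of j(t) and using a(0) = -8: a(t) = 40·t^3 - 12·t^2 + 18·t - 8. Using a(t) = 40·t^3 - 12·t^2 + 18·t - 8 and substituting t = 1, we find a = 38.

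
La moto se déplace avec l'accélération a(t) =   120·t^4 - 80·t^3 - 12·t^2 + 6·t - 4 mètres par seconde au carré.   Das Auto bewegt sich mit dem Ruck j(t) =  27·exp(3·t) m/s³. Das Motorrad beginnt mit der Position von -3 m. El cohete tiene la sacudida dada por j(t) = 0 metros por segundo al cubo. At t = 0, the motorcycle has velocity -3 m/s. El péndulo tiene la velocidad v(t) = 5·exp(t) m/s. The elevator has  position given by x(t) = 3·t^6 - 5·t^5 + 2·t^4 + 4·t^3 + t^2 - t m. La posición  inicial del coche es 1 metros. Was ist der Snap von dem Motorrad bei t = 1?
Um dies zu lösen, müssen wir 2 Ableitungen unserer Gleichung für die Beschleunigung a(t) = 120·t^4 - 80·t^3 - 12·t^2 + 6·t - 4 nehmen. Mit d/dt von a(t) finden wir j(t) = 480·t^3 - 240·t^2 - 24·t + 6. Die Ableitung von dem Ruck ergibt den Snap: s(t) = 1440·t^2 - 480·t - 24. Mit s(t) = 1440·t^2 - 480·t - 24 und Einsetzen von t = 1, finden wir s = 936.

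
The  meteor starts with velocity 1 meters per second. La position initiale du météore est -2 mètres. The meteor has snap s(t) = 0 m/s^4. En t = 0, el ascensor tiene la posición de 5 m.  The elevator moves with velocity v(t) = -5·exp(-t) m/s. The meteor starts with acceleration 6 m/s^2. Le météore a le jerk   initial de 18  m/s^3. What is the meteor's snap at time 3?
From the given snap equation s(t) = 0, we substitute t = 3 to get s = 0.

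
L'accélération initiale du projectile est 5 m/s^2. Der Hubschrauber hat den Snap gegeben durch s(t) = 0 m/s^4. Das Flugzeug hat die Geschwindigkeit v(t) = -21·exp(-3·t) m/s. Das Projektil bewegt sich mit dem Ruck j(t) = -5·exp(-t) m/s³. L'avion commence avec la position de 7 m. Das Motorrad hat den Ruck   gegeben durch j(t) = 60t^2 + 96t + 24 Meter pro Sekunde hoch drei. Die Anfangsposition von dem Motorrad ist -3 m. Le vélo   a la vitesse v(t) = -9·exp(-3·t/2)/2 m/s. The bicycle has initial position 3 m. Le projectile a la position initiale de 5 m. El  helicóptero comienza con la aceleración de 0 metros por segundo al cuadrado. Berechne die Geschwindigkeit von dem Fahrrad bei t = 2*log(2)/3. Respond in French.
De l'équation de la vitesse v(t) = -9·exp(-3·t/2)/2, nous substituons t = 2*log(2)/3 pour obtenir v = -9/4.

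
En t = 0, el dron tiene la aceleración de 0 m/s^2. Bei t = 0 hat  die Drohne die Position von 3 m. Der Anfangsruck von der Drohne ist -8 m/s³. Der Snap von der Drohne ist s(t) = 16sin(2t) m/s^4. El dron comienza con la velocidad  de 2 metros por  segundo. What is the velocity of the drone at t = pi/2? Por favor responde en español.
Partiendo del snap s(t) = 16·sin(2·t), tomamos 3 integrales. La integral del snap, con j(0) = -8, da la sacudida: j(t) = -8·cos(2·t). La antiderivada de la sacudida es la aceleración. Usando a(0) = 0, obtenemos a(t) = -4·sin(2·t). Tomando ∫a(t)dt y aplicando v(0) = 2, encontramos v(t) = 2·cos(2·t). Tenemos la velocidad v(t) = 2·cos(2·t). Sustituyendo t = pi/2: v(pi/2) = -2.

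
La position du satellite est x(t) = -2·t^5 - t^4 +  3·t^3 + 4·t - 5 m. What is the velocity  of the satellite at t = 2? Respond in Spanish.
Debemos derivar nuestra ecuación de la posición x(t) = -2·t^5 - t^4 + 3·t^3 + 4·t - 5 1 vez. Derivando la posición, obtenemos la velocidad: v(t) = -10·t^4 - 4·t^3 + 9·t^2 + 4. Tenemos la velocidad v(t) = -10·t^4 - 4·t^3 + 9·t^2 + 4. Sustituyendo t = 2: v(2) = -152.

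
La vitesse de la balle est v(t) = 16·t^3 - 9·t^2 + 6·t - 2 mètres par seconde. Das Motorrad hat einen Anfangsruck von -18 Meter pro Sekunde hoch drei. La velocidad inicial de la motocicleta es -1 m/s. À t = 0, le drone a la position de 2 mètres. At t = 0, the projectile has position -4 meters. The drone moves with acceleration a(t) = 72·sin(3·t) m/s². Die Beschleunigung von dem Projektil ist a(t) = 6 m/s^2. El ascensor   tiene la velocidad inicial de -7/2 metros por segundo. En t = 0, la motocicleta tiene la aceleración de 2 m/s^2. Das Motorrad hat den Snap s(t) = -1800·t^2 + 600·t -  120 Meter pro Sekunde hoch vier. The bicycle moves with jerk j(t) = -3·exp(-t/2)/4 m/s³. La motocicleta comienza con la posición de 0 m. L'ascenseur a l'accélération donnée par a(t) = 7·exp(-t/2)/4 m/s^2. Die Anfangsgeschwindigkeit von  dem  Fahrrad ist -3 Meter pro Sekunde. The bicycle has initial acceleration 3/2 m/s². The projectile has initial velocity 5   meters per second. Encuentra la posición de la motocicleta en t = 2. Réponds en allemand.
Um dies zu lösen, müssen wir 4 Stammfunktionen unserer Gleichung für den Snap s(t) = -1800·t^2 + 600·t - 120 finden. Das Integral von dem Snap ist der Ruck. Mit j(0) = -18 erhalten wir j(t) = -600·t^3 + 300·t^2 - 120·t - 18. Das Integral von dem Ruck, mit a(0) = 2, ergibt die Beschleunigung: a(t) = -150·t^4 + 100·t^3 - 60·t^2 - 18·t + 2. Mit ∫a(t)dt und Anwendung von v(0) = -1, finden wir v(t) = -30·t^5 + 25·t^4 - 20·t^3 - 9·t^2 + 2·t - 1. Durch Integration von der Geschwindigkeit und Verwendung der Anfangsbedingung x(0) = 0, erhalten wir x(t) = -5·t^6 + 5·t^5 - 5·t^4 - 3·t^3 + t^2 - t. Wir haben die Position x(t) = -5·t^6 + 5·t^5 - 5·t^4 - 3·t^3 + t^2 - t. Durch Einsetzen von t = 2: x(2) = -262.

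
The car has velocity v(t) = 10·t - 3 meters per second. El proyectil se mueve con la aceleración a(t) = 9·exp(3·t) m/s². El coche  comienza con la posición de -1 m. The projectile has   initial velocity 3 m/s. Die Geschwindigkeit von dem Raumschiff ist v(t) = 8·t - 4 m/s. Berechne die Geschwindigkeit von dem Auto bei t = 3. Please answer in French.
De l'équation de la vitesse v(t) = 10·t - 3, nous substituons t = 3 pour obtenir v = 27.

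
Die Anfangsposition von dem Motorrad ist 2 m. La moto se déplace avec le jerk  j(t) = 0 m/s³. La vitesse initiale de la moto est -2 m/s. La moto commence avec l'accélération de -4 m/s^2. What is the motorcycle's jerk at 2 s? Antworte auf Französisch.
Nous avons le jerk j(t) = 0. En substituant t = 2: j(2) = 0.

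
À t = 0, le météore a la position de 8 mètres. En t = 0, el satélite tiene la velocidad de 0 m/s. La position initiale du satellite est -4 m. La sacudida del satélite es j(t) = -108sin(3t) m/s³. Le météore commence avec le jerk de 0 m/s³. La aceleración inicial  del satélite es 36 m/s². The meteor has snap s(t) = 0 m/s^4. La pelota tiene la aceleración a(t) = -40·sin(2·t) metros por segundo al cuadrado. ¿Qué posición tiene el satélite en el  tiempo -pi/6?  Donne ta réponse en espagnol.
Partiendo de la sacudida j(t) = -108·sin(3·t), tomamos 3 antiderivadas. La antiderivada de la sacudida, con a(0) = 36, da la aceleración: a(t) = 36·cos(3·t). Integrando la aceleración y usando la condición inicial v(0) = 0, obtenemos v(t) = 12·sin(3·t). La antiderivada de la velocidad, con x(0) = -4, da la posición: x(t) = -4·cos(3·t). Tenemos la posición x(t) = -4·cos(3·t). Sustituyendo t = -pi/6: x(-pi/6) = 0.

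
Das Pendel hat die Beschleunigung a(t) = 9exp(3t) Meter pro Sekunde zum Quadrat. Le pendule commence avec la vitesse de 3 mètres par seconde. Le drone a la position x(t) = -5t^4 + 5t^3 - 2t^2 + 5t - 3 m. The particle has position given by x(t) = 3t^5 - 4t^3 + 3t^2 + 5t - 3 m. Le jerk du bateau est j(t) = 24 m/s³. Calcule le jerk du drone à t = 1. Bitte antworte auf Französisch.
Pour résoudre ceci, nous devons prendre 3 dérivées de notre équation de la position x(t) = -5·t^4 + 5·t^3 - 2·t^2 + 5·t - 3. En prenant d/dt de x(t), nous trouvons v(t) = -20·t^3 + 15·t^2 - 4·t + 5. La dérivée de la vitesse donne l'accélération: a(t) = -60·t^2 + 30·t - 4. La dérivée de l'accélération donne le jerk: j(t) = 30 - 120·t. Nous avons le jerk j(t) = 30 - 120·t. En substituant t = 1: j(1) = -90.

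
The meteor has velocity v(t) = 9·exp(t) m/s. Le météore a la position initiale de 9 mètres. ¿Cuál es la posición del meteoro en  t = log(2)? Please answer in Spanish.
Necesitamos integrar nuestra ecuación de la velocidad v(t) = 9·exp(t) 1 vez. Tomando ∫v(t)dt y aplicando x(0) = 9, encontramos x(t) = 9·exp(t). Usando x(t) = 9·exp(t) y sustituyendo t = log(2), encontramos x = 18.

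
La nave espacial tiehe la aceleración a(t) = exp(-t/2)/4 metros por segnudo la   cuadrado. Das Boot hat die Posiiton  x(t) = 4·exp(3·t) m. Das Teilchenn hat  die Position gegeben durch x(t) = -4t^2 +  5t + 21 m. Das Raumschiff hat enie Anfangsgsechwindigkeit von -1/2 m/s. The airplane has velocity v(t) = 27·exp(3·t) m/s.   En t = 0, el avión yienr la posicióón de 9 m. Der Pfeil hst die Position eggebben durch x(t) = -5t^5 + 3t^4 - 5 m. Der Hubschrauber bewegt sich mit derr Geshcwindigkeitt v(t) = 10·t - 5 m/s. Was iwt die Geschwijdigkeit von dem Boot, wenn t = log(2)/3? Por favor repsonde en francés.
Pour résoudre ceci, nous devons prendre 1 dérivée de notre équation de la position x(t) = 4·exp(3·t). En dérivant la position, nous obtenons la vitesse: v(t) = 12·exp(3·t). De l'équation de la vitesse v(t) = 12·exp(3·t), nous substituons t = log(2)/3 pour obtenir v = 24.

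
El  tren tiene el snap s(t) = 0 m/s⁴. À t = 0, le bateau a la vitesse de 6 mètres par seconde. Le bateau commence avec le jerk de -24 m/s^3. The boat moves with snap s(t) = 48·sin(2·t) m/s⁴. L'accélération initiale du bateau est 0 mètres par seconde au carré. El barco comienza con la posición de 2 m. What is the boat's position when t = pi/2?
To find the answer, we compute 4 integrals of s(t) = 48·sin(2·t). Integrating snap and using the initial condition j(0) = -24, we get j(t) = -24·cos(2·t). The integral of jerk is acceleration. Using a(0) = 0, we get a(t) = -12·sin(2·t). The integral of acceleration is velocity. Using v(0) = 6, we get v(t) = 6·cos(2·t). Taking ∫v(t)dt and applying x(0) = 2, we find x(t) = 3·sin(2·t) + 2. Using x(t) = 3·sin(2·t) + 2 and substituting t = pi/2, we find x = 2.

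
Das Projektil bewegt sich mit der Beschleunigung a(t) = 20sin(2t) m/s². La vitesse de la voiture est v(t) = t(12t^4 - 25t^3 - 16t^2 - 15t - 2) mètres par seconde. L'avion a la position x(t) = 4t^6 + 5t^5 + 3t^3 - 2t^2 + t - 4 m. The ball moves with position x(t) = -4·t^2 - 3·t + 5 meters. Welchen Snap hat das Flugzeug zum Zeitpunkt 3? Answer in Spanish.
Para resolver esto, necesitamos tomar 4 derivadas de nuestra ecuación de la posición x(t) = 4·t^6 + 5·t^5 + 3·t^3 - 2·t^2 + t - 4. Derivando la posición, obtenemos la velocidad: v(t) = 24·t^5 + 25·t^4 + 9·t^2 - 4·t + 1. Tomando d/dt de v(t), encontramos a(t) = 120·t^4 + 100·t^3 + 18·t - 4. Derivando la aceleración, obtenemos la sacudida: j(t) = 480·t^3 + 300·t^2 + 18. Derivando la sacudida, obtenemos el snap: s(t) = 1440·t^2 + 600·t. De la ecuación del snap s(t) = 1440·t^2 + 600·t, sustituimos t = 3 para obtener s = 14760.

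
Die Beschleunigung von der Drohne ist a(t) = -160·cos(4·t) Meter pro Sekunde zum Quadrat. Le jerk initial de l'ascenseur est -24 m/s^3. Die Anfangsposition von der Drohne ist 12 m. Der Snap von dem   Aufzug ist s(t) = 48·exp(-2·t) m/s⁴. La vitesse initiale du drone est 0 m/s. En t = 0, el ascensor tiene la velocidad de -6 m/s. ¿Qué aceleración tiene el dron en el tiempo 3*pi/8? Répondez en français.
De l'équation de l'accélération a(t) = -160·cos(4·t), nous substituons t = 3*pi/8 pour obtenir a = 0.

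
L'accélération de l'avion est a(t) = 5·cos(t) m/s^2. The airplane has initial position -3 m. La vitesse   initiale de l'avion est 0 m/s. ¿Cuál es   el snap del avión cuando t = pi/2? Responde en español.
Para resolver esto, necesitamos tomar 2 derivadas de nuestra ecuación de la aceleración a(t) = 5·cos(t). Derivando la aceleración, obtenemos la sacudida: j(t) = -5·sin(t). La derivada de la sacudida da el snap: s(t) = -5·cos(t). Usando s(t) = -5·cos(t) y sustituyendo t = pi/2, encontramos s = 0.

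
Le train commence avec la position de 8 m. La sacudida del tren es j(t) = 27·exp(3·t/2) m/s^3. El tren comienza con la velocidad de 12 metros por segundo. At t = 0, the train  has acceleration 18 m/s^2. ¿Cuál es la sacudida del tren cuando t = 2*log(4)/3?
De la ecuación de la sacudida j(t) = 27·exp(3·t/2), sustituimos t = 2*log(4)/3 para obtener j = 108.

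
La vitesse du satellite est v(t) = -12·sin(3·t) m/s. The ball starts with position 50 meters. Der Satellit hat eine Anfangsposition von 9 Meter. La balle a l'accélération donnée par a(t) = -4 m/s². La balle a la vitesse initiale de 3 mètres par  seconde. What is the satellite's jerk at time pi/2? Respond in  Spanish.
Para resolver esto, necesitamos tomar 2 derivadas de nuestra ecuación de la velocidad v(t) = -12·sin(3·t). Tomando d/dt de v(t), encontramos a(t) = -36·cos(3·t). La derivada de la aceleración da la sacudida: j(t) = 108·sin(3·t). De la ecuación de la sacudida j(t) = 108·sin(3·t), sustituimos t = pi/2 para obtener j = -108.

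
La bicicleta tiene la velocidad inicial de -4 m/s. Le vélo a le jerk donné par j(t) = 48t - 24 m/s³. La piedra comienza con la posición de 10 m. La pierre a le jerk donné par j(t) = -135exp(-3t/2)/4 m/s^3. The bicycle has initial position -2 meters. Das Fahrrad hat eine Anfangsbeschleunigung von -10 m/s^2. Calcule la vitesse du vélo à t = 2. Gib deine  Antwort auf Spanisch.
Para resolver esto, necesitamos tomar 2 integrales de nuestra ecuación de la sacudida j(t) = 48·t - 24. La integral de la sacudida es la aceleración. Usando a(0) = -10, obtenemos a(t) = 24·t^2 - 24·t - 10. Tomando ∫a(t)dt y aplicando v(0) = -4, encontramos v(t) = 8·t^3 - 12·t^2 - 10·t - 4. De la ecuación de la velocidad v(t) = 8·t^3 - 12·t^2 - 10·t - 4, sustituimos t = 2 para obtener v = -8.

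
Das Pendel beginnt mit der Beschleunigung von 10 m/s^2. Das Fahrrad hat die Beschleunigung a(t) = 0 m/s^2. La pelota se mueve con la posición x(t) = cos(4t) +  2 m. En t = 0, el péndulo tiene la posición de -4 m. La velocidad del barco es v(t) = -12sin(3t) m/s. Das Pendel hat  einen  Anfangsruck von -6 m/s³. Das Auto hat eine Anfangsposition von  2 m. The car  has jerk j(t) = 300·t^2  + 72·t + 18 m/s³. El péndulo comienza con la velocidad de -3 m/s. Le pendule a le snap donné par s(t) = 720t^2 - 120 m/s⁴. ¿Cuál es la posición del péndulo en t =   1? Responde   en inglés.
We need to integrate our snap equation s(t) = 720·t^2 - 120 4 times. Finding the antiderivative of s(t) and using j(0) = -6: j(t) = 240·t^3 - 120·t - 6. The antiderivative of jerk is acceleration. Using a(0) = 10, we get a(t) = 60·t^4 - 60·t^2 - 6·t + 10. Taking ∫a(t)dt and applying v(0) = -3, we find v(t) = 12·t^5 - 20·t^3 - 3·t^2 + 10·t - 3. The antiderivative of velocity is position. Using x(0) = -4, we get x(t) = 2·t^6 - 5·t^4 - t^3 + 5·t^2 - 3·t - 4. We have position x(t) = 2·t^6 - 5·t^4 - t^3 + 5·t^2 - 3·t - 4. Substituting t = 1: x(1) = -6.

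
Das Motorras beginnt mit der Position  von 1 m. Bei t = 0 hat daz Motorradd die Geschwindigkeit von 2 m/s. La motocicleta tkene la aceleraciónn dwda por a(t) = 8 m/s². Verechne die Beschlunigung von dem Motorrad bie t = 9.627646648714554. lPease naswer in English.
We have acceleration a(t) = 8. Substituting t = 9.627646648714554: a(9.627646648714554) = 8.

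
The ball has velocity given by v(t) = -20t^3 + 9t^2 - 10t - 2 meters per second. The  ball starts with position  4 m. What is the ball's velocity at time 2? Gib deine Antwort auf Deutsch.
Aus der Gleichung für die Geschwindigkeit v(t) = -20·t^3 + 9·t^2 - 10·t - 2, setzen wir t = 2 ein und erhalten v = -146.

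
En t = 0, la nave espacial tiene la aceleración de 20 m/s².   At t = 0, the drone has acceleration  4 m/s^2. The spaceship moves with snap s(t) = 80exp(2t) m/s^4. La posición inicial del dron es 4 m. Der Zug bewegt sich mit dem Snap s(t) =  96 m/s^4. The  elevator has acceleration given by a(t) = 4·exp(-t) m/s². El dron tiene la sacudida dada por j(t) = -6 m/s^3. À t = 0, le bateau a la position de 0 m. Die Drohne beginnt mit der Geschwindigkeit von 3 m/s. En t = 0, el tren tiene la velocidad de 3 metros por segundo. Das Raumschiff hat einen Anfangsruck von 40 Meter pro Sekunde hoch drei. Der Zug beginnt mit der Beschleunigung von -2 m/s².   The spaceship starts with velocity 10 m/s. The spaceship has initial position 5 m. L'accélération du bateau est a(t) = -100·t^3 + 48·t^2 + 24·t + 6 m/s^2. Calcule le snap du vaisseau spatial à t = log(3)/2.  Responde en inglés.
Using s(t) = 80·exp(2·t) and substituting t = log(3)/2, we find s = 240.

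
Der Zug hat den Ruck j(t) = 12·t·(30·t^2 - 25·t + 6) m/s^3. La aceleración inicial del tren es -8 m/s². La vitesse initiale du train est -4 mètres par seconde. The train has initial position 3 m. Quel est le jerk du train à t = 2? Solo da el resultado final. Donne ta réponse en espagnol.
En t = 2, j = 1824.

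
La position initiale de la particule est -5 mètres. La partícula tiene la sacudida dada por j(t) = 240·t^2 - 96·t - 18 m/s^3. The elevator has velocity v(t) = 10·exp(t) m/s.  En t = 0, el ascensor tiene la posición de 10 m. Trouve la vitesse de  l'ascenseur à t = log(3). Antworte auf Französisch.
Nous avons la vitesse v(t) = 10·exp(t). En substituant t = log(3): v(log(3)) = 30.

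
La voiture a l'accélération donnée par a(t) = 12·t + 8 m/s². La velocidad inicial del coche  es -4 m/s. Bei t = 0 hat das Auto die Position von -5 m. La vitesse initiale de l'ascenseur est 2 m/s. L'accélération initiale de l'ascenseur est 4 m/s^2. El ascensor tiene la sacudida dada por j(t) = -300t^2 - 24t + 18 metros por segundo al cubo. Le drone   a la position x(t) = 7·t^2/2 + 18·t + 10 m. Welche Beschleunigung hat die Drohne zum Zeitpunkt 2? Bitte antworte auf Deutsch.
Um dies zu lösen, müssen wir 2 Ableitungen unserer Gleichung für die Position x(t) = 7·t^2/2 + 18·t + 10 nehmen. Die Ableitung von der Position ergibt die Geschwindigkeit: v(t) = 7·t + 18. Die Ableitung von der Geschwindigkeit ergibt die Beschleunigung: a(t) = 7. Wir haben die Beschleunigung a(t) = 7. Durch Einsetzen von t = 2: a(2) = 7.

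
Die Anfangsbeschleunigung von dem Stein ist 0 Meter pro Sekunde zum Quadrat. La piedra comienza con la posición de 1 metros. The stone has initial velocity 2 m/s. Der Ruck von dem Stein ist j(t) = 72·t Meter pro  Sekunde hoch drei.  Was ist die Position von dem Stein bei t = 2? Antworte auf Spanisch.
Partiendo de la sacudida j(t) = 72·t, tomamos 3 antiderivadas. La antiderivada de la sacudida es la aceleración. Usando a(0) = 0, obtenemos a(t) = 36·t^2. La antiderivada de la aceleración, con v(0) = 2, da la velocidad: v(t) = 12·t^3 + 2. La integral de la velocidad, con x(0) = 1, da la posición: x(t) = 3·t^4 + 2·t + 1. Usando x(t) = 3·t^4 + 2·t + 1 y sustituyendo t = 2, encontramos x = 53.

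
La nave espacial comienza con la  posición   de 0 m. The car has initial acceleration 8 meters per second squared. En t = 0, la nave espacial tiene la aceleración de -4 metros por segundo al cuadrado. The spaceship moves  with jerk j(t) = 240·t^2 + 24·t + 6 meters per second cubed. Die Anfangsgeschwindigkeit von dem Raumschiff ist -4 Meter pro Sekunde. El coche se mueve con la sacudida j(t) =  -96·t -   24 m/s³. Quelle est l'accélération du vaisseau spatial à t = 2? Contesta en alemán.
Wir müssen das Integral unserer Gleichung für den Ruck j(t) = 240·t^2 + 24·t + 6 1-mal finden. Mit ∫j(t)dt und Anwendung von a(0) = -4, finden wir a(t) = 80·t^3 + 12·t^2 + 6·t - 4. Aus der Gleichung für die Beschleunigung a(t) = 80·t^3 + 12·t^2 + 6·t - 4, setzen wir t = 2 ein und erhalten a = 696.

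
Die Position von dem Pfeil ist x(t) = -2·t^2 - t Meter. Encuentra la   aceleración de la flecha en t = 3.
Partiendo de la posición x(t) = -2·t^2 - t, tomamos 2 derivadas. La derivada de la posición da la velocidad: v(t) = -4·t - 1. Tomando d/dt de v(t), encontramos a(t) = -4. Usando a(t) = -4 y sustituyendo t = 3, encontramos a = -4.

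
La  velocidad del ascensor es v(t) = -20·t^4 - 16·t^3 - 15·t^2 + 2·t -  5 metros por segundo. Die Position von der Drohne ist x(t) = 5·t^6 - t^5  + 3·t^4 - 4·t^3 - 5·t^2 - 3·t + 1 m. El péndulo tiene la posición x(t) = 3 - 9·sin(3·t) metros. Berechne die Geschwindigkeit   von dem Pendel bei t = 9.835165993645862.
Wir müssen unsere Gleichung für die Position x(t) = 3 - 9·sin(3·t) 1-mal ableiten. Durch Ableiten von der Position erhalten wir die Geschwindigkeit: v(t) = -27·cos(3·t). Wir haben die Geschwindigkeit v(t) = -27·cos(3·t). Durch Einsetzen von t = 9.835165993645862: v(9.835165993645862) = 8.99478947653214.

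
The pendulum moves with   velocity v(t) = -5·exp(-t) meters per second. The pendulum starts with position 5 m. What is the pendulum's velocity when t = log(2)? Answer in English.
From the given velocity equation v(t) = -5·exp(-t), we substitute t = log(2) to get v = -5/2.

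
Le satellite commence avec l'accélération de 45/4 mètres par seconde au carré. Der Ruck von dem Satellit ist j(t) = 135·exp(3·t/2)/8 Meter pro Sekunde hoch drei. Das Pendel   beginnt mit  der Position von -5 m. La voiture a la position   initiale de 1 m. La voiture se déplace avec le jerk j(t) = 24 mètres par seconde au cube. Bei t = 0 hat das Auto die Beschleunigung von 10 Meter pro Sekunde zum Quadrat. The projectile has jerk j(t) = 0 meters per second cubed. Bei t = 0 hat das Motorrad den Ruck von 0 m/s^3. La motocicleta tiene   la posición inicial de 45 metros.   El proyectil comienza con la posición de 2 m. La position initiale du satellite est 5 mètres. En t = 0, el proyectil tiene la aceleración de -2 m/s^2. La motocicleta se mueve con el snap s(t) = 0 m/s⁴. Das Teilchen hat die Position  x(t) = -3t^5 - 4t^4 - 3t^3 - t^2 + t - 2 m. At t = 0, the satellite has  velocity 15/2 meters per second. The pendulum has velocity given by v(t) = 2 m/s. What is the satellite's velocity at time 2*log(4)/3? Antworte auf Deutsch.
Ausgehend von dem Ruck j(t) = 135·exp(3·t/2)/8, nehmen wir 2 Integrale. Durch Integration von dem Ruck und Verwendung der Anfangsbedingung a(0) = 45/4, erhalten wir a(t) = 45·exp(3·t/2)/4. Mit ∫a(t)dt und Anwendung von v(0) = 15/2, finden wir v(t) = 15·exp(3·t/2)/2. Aus der Gleichung für die Geschwindigkeit v(t) = 15·exp(3·t/2)/2, setzen wir t = 2*log(4)/3 ein und erhalten v = 30.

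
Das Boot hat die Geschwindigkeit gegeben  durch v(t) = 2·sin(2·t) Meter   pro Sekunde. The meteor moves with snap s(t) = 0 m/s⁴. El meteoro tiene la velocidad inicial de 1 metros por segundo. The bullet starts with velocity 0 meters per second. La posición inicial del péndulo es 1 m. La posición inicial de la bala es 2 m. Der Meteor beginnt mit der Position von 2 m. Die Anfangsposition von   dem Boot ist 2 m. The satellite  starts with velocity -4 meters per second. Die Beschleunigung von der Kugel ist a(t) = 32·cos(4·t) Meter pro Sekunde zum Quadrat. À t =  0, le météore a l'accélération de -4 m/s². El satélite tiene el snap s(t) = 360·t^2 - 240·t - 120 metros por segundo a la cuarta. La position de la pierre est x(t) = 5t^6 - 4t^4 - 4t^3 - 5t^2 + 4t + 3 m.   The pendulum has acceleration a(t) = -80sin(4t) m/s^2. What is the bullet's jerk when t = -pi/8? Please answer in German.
Um dies zu lösen, müssen wir 1 Ableitung unserer Gleichung für die Beschleunigung a(t) = 32·cos(4·t) nehmen. Mit d/dt von a(t) finden wir j(t) = -128·sin(4·t). Wir haben den Ruck j(t) = -128·sin(4·t). Durch Einsetzen von t = -pi/8: j(-pi/8) = 128.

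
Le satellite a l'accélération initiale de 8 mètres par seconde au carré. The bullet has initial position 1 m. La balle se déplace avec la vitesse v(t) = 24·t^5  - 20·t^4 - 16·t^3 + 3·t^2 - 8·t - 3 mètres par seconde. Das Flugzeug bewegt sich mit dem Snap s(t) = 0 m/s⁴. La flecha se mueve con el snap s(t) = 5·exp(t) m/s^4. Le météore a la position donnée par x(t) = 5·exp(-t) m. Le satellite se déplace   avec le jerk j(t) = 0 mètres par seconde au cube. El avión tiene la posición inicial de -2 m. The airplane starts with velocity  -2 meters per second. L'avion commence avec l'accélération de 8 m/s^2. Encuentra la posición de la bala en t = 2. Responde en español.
Partiendo de la velocidad v(t) = 24·t^5 - 20·t^4 - 16·t^3 + 3·t^2 - 8·t - 3, tomamos 1 integral. La antiderivada de la velocidad, con x(0) = 1, da la posición: x(t) = 4·t^6 - 4·t^5 - 4·t^4 + t^3 - 4·t^2 - 3·t + 1. De la ecuación de la posición x(t) = 4·t^6 - 4·t^5 - 4·t^4 + t^3 - 4·t^2 - 3·t + 1, sustituimos t = 2 para obtener x = 51.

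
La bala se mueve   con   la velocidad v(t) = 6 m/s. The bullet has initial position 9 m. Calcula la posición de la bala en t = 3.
Necesitamos integrar nuestra ecuación de la velocidad v(t) = 6 1 vez. Integrando la velocidad y usando la condición inicial x(0) = 9, obtenemos x(t) = 6·t + 9. Tenemos la posición x(t) = 6·t + 9. Sustituyendo t = 3: x(3) = 27.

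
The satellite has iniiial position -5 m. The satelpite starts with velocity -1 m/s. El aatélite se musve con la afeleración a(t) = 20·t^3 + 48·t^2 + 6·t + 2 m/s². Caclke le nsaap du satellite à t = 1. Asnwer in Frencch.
Nous devons dériver notre équation de l'accélération a(t) = 20·t^3 + 48·t^2 + 6·t + 2 2 fois. En dérivant l'accélération, nous obtenons le jerk: j(t) = 60·t^2 + 96·t + 6. En prenant d/dt de j(t), nous trouvons s(t) = 120·t + 96. Nous avons le snap s(t) = 120·t + 96. En substituant t = 1: s(1) = 216.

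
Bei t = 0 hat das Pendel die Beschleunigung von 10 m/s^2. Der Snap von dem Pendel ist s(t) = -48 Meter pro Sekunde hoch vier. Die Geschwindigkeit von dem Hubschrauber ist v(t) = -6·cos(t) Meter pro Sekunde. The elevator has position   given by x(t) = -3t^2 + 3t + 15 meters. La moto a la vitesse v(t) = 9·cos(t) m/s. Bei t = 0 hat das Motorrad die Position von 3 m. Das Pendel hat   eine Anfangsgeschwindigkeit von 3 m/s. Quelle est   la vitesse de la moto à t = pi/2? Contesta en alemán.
Mit v(t) = 9·cos(t) und Einsetzen von t = pi/2, finden wir v = 0.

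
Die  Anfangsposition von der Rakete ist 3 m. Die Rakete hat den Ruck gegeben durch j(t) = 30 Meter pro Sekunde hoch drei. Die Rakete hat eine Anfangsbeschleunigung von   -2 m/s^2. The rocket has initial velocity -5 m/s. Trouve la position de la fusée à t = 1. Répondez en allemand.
Um dies zu lösen, müssen wir 3 Integrale unserer Gleichung für den Ruck j(t) = 30 finden. Das Integral von dem Ruck ist die Beschleunigung. Mit a(0) = -2 erhalten wir a(t) = 30·t - 2. Durch Integration von der Beschleunigung und Verwendung der Anfangsbedingung v(0) = -5, erhalten wir v(t) = 15·t^2 - 2·t - 5. Mit ∫v(t)dt und Anwendung von x(0) = 3, finden wir x(t) = 5·t^3 - t^2 - 5·t + 3. Mit x(t) = 5·t^3 - t^2 - 5·t + 3 und Einsetzen von t = 1, finden wir x = 2.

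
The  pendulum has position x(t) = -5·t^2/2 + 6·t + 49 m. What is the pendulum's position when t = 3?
Using x(t) = -5·t^2/2 + 6·t + 49 and substituting t = 3, we find x = 89/2.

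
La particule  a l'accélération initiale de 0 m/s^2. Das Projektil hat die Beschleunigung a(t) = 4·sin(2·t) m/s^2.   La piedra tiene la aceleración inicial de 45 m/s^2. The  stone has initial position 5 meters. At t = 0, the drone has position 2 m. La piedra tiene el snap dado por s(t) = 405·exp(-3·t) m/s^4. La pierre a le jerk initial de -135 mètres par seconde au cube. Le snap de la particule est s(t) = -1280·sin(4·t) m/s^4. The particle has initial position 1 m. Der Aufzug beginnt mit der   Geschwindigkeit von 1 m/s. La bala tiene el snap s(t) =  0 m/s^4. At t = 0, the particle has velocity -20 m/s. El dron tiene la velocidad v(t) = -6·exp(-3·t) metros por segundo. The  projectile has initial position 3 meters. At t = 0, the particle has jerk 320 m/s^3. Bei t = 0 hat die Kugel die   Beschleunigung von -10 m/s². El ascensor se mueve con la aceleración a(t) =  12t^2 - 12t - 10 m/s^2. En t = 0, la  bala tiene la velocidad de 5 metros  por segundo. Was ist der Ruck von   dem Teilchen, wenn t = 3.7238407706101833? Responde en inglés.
We must find the antiderivative of our snap equation s(t) = -1280·sin(4·t) 1 time. Integrating snap and using the initial condition j(0) = 320, we get j(t) = 320·cos(4·t). From the given jerk equation j(t) = 320·cos(4·t), we substitute t = 3.7238407706101833 to get j = -220.036103431463.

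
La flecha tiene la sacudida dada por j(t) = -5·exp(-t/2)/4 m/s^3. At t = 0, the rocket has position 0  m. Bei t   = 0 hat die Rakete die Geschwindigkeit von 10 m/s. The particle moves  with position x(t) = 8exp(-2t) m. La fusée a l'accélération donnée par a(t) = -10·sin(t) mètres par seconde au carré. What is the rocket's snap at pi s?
We must differentiate our acceleration equation a(t) = -10·sin(t) 2 times. Taking d/dt of a(t), we find j(t) = -10·cos(t). Differentiating jerk, we get snap: s(t) = 10·sin(t). We have snap s(t) = 10·sin(t). Substituting t = pi: s(pi) = 0.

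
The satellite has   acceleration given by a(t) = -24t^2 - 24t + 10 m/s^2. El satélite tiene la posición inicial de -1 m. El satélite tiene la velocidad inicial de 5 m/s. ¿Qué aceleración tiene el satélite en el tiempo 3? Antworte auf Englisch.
Using a(t) = -24·t^2 - 24·t + 10 and substituting t = 3, we find a = -278.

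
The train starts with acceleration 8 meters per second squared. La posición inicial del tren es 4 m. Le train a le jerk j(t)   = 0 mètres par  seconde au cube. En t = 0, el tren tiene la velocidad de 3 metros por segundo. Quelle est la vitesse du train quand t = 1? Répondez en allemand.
Wir müssen die Stammfunktion unserer Gleichung für den Ruck j(t) = 0 2-mal finden. Durch Integration von dem Ruck und Verwendung der Anfangsbedingung a(0) = 8, erhalten wir a(t) = 8. Mit ∫a(t)dt und Anwendung von v(0) = 3, finden wir v(t) = 8·t + 3. Aus der Gleichung für die Geschwindigkeit v(t) = 8·t + 3, setzen wir t = 1 ein und erhalten v = 11.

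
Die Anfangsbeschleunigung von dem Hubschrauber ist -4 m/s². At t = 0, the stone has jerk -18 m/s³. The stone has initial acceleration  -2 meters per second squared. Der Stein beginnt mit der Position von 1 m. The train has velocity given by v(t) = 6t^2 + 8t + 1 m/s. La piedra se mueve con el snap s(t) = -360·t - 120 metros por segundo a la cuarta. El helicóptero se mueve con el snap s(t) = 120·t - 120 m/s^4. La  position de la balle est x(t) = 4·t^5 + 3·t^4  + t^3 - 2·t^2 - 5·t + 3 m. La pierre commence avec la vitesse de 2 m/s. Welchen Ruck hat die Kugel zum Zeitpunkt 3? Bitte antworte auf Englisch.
To solve this, we need to take 3 derivatives of our position equation x(t) = 4·t^5 + 3·t^4 + t^3 - 2·t^2 - 5·t + 3. Taking d/dt of x(t), we find v(t) = 20·t^4 + 12·t^3 + 3·t^2 - 4·t - 5. Differentiating velocity, we get acceleration: a(t) = 80·t^3 + 36·t^2 + 6·t - 4. The derivative of acceleration gives jerk: j(t) = 240·t^2 + 72·t + 6. Using j(t) = 240·t^2 + 72·t + 6 and substituting t = 3, we find j = 2382.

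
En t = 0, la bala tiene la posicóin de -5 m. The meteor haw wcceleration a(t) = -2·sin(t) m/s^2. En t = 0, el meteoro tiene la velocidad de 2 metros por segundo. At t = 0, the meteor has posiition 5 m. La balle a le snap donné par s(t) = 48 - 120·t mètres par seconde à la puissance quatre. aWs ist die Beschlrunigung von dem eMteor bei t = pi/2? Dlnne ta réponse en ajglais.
Using a(t) = -2·sin(t) and substituting t = pi/2, we find a = -2.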